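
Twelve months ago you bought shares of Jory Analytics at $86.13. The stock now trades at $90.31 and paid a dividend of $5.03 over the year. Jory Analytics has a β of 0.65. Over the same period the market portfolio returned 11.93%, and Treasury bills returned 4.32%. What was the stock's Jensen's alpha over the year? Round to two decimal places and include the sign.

+1.43%

Realised HPR = (P1 + D1 − P0) / P0 = (90.31 + 5.03 − 86.13) / 86.13 = 9.21 / 86.13 = 10.6931%
MRP = 11.93% − 4.32% = 7.61%
CAPM required = R_f + β·MRP = 4.32% + 0.65 × 7.61% = 9.2665%
α = realised − required = 10.6931% − 9.2665% = +1.43%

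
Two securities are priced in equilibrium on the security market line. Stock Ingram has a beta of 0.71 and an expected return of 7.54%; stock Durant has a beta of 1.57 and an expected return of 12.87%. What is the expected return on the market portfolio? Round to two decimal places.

9.34%

Both satisfy E(R) = R_f + β·MRP, so the slope of the SML is
MRP = (12.87% − 7.54%) / (1.57 − 0.71) = 5.33% / 0.86 = 6.1977%
R_f = E(R_Ingram) − β_Ingram·MRP = 7.54% − 0.71 × 6.1977% = 3.1396%
E(R_m) = R_f + MRP = 3.1396% + 6.1977% = 9.34%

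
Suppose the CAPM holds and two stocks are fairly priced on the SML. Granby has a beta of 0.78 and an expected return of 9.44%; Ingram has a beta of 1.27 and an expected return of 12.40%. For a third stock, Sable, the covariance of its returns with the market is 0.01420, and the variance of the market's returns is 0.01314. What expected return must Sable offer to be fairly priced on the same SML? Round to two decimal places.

11.26%

MRP = (12.40% − 9.44%) / (1.27 − 0.78) = 6.0408%
R_f = 9.44% − 0.78 × 6.0408% = 4.7282%
β_Sable = Cov / Var(R_m) = 0.01420 / 0.01314 = 1.0807
E(R_Sable) = R_f + β × MRP = 4.7282% + 1.0807 × 6.0408% = 11.26%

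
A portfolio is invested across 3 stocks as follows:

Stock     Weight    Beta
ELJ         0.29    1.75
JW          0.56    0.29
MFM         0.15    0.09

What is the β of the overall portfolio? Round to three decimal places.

β_P = Σ w_i β_i = 0.29×1.75 + 0.56×0.29 + 0.15×0.09 = 0.6834

0.683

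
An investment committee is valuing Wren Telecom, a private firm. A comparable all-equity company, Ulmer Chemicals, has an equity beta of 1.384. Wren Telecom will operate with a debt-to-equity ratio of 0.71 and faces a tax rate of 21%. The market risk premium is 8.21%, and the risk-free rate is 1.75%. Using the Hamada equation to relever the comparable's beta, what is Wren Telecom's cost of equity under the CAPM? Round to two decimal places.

β_L = β_U × [1 + (1 − t)(D/E)] = 1.384 × [1 + (1 − 0.21) × 0.71]
    = 1.384 × [1 + 0.79 × 0.71] = 1.384 × 1.5609 = 2.1603
E(R) = R_f + β_L × MRP = 1.75% + 2.1603 × 8.21% = 19.49%

19.49%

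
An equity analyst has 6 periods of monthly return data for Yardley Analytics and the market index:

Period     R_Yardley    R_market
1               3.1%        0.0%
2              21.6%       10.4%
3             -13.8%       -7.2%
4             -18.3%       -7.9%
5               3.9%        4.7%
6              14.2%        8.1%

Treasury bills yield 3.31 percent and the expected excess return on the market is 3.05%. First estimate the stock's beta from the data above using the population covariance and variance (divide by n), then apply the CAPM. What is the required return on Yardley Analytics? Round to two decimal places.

9.30%

Mean R_i = (3.1 + 21.6 − 13.8 − 18.3 + 3.9 + 14.2) / 6 = 1.7833%
Mean R_m = (0.0 + 10.4 − 7.2 − 7.9 + 4.7 + 8.1) / 6 = 1.3500%
Σ(R_i − R̄_i)(R_m − R̄_m) = 587.4750  ⇒  Cov = 587.4750 / 6 = 97.9125
Σ(R_m − R̄_m)² = 299.1750  ⇒  Var(R_m) = 299.1750 / 6 = 49.8625
β = Cov / Var(R_m) = 97.9125 / 49.8625 = 1.9637
E(R) = R_f + β × MRP = 3.31% + 1.9637 × 3.05% = 9.30%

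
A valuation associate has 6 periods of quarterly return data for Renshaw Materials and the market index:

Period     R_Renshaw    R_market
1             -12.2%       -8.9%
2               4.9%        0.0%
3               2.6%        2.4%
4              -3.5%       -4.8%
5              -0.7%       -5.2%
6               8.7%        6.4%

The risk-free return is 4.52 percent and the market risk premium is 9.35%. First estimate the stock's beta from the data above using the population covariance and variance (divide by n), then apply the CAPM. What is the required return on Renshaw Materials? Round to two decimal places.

15.73%

Mean R_i = (-12.2 + 4.9 + 2.6 − 3.5 − 0.7 + 8.7) / 6 = -0.0333%
Mean R_m = (-8.9 + 0.0 + 2.4 − 4.8 − 5.2 + 6.4) / 6 = -1.6833%
Σ(R_i − R̄_i)(R_m − R̄_m) = 190.6033  ⇒  Cov = 190.6033 / 6 = 31.7672
Σ(R_m − R̄_m)² = 159.0083  ⇒  Var(R_m) = 159.0083 / 6 = 26.5014
β = Cov / Var(R_m) = 31.7672 / 26.5014 = 1.1987
E(R) = R_f + β × MRP = 4.52% + 1.1987 × 9.35% = 15.73%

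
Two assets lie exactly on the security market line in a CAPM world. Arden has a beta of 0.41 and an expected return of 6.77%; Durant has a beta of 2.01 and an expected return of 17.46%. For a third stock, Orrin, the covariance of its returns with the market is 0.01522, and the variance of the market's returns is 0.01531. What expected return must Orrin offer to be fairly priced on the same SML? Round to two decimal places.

MRP = (17.46% − 6.77%) / (2.01 − 0.41) = 6.6813%
R_f = 6.77% − 0.41 × 6.6813% = 4.0307%
β_Orrin = Cov / Var(R_m) = 0.01522 / 0.01531 = 0.9941
E(R_Orrin) = R_f + β × MRP = 4.0307% + 0.9941 × 6.6813% = 10.67%

10.67%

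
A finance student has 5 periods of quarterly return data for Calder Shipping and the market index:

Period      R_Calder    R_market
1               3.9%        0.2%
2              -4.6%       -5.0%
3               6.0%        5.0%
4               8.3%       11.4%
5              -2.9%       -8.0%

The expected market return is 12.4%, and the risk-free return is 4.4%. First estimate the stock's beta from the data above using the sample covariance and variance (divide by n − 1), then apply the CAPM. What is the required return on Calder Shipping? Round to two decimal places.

Mean R_i = (3.9 − 4.6 + 6.0 + 8.3 − 2.9) / 5 = 2.1400%
Mean R_m = (0.2 − 5.0 + 5.0 + 11.4 − 8.0) / 5 = 0.7200%
Σ(R_i − R̄_i)(R_m − R̄_m) = 163.8960  ⇒  Cov = 163.8960 / 4 = 40.9740
Σ(R_m − R̄_m)² = 241.4080  ⇒  Var(R_m) = 241.4080 / 4 = 60.3520
β = Cov / Var(R_m) = 40.9740 / 60.3520 = 0.6789
MRP = 12.4% − 4.4% = 8.00%
E(R) = R_f + β × MRP = 4.4% + 0.6789 × 8.0% = 9.83%

9.83%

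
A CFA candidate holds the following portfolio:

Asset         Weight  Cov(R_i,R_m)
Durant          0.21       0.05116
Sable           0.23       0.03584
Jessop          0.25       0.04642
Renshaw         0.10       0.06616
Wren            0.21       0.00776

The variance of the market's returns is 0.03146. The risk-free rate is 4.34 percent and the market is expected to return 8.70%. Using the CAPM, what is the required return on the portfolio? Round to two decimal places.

9.72%

β_Durant = 0.05116 / 0.03146 = 1.6262
β_Sable = 0.03584 / 0.03146 = 1.1392
β_Jessop = 0.04642 / 0.03146 = 1.4755
β_Renshaw = 0.06616 / 0.03146 = 2.1030
β_Wren = 0.00776 / 0.03146 = 0.2467
β_P = Σ w_i β_i = 0.21×1.6262 + 0.23×1.1392 + 0.25×1.4755 + 0.10×2.1030 + 0.21×0.2467 = 1.2345
MRP = 8.70% − 4.34% = 4.36%
E(R_P) = R_f + β_P × MRP = 4.34% + 1.2345 × 4.36% = 9.72%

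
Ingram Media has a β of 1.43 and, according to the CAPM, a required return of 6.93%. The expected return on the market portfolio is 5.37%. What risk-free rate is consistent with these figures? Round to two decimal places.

E(R) = R_f + β(E(R_m) − R_f) = R_f(1 − β) + β·E(R_m)
6.93% = R_f × (1 − 1.43) + 1.43 × 5.37%
6.93% = R_f × -0.43 + 7.6791%
R_f = (6.93% − 7.6791%) / -0.43 = 1.74%

1.74%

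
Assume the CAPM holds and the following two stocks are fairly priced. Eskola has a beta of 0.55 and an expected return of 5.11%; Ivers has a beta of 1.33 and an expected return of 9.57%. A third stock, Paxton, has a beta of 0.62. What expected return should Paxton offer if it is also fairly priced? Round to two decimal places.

MRP (SML slope) = (9.57% − 5.11%) / (1.33 − 0.55) = 4.46% / 0.78 = 5.7179%
R_f (intercept) = 5.11% − 0.55 × 5.7179% = 1.9652%
E(R_Paxton) = R_f + β × MRP = 1.9652% + 0.62 × 5.7179% = 5.51%

5.51%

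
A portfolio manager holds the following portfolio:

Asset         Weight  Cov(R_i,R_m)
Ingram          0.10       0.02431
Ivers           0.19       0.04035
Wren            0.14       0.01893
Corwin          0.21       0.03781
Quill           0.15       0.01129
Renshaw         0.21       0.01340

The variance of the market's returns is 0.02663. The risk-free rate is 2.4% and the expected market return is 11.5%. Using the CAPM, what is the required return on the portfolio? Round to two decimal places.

β_Ingram = 0.02431 / 0.02663 = 0.9129
β_Ivers = 0.04035 / 0.02663 = 1.5152
β_Wren = 0.01893 / 0.02663 = 0.7109
β_Corwin = 0.03781 / 0.02663 = 1.4198
β_Quill = 0.01129 / 0.02663 = 0.4240
β_Renshaw = 0.01340 / 0.02663 = 0.5032
β_P = Σ w_i β_i = 0.10×0.9129 + 0.19×1.5152 + 0.14×0.7109 + 0.21×1.4198 + 0.15×0.4240 + 0.21×0.5032 = 0.9461
MRP = 11.5% − 2.4% = 9.10%
E(R_P) = R_f + β_P × MRP = 2.4% + 0.9461 × 9.1% = 11.01%

11.01%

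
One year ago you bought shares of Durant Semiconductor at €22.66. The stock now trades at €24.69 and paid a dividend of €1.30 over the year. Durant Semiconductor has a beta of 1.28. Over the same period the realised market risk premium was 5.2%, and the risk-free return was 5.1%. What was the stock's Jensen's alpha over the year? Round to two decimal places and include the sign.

Realised HPR = (P1 + D1 − P0) / P0 = (24.69 + 1.30 − 22.66) / 22.66 = 3.33 / 22.66 = 14.6955%
CAPM required = R_f + β·MRP = 5.1% + 1.28 × 5.2% = 11.7560%
α = realised − required = 14.6955% − 11.7560% = +2.94%

+2.94%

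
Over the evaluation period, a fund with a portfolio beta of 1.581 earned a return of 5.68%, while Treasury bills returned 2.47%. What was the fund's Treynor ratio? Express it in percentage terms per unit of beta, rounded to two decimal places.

Treynor = (R_P − R_f) / β_P = (5.68% − 2.47%) / 1.5810 = 3.21% / 1.5810 = 2.03%

2.03%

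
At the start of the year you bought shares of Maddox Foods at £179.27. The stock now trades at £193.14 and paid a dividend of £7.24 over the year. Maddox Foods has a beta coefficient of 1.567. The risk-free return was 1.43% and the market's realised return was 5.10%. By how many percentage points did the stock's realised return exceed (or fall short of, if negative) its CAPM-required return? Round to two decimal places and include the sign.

+4.59%

Realised HPR = (P1 + D1 − P0) / P0 = (193.14 + 7.24 − 179.27) / 179.27 = 21.11 / 179.27 = 11.7755%
MRP = 5.10% − 1.43% = 3.67%
CAPM required = R_f + β·MRP = 1.43% + 1.567 × 3.67% = 7.18089%
α = realised − required = 11.7755% − 7.18089% = +4.59%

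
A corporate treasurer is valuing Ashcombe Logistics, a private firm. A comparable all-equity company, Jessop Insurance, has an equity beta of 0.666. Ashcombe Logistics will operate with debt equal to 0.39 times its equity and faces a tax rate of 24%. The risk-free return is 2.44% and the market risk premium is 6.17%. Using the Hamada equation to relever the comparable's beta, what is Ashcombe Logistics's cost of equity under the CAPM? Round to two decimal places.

β_L = β_U × [1 + (1 − t)(D/E)] = 0.666 × [1 + (1 − 0.24) × 0.39]
    = 0.666 × [1 + 0.76 × 0.39] = 0.666 × 1.2964 = 0.8634
E(R) = R_f + β_L × MRP = 2.44% + 0.8634 × 6.17% = 7.77%

7.77%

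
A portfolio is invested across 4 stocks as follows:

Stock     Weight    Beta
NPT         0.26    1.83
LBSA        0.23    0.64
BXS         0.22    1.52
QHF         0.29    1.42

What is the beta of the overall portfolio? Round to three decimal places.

1.369

β_P = Σ w_i β_i = 0.26×1.83 + 0.23×0.64 + 0.22×1.52 + 0.29×1.42 = 1.3692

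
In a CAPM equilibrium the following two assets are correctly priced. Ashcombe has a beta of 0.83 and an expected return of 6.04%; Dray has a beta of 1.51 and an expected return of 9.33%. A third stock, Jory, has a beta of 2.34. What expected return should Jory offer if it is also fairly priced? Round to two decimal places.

13.35%

MRP (SML slope) = (9.33% − 6.04%) / (1.51 − 0.83) = 3.29% / 0.68 = 4.8382%
R_f (intercept) = 6.04% − 0.83 × 4.8382% = 2.0243%
E(R_Jory) = R_f + β × MRP = 2.0243% + 2.34 × 4.8382% = 13.35%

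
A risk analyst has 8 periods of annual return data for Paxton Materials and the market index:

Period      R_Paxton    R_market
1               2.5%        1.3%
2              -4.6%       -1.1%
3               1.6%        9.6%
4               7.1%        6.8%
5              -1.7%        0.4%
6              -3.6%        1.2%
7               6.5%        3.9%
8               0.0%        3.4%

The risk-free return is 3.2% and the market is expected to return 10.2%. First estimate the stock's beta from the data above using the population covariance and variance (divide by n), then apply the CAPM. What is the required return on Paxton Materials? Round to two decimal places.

8.54%

Mean R_i = (2.5 − 4.6 + 1.6 + 7.1 − 1.7 − 3.6 + 6.5 + 0.0) / 8 = 0.9750%
Mean R_m = (1.3 − 1.1 + 9.6 + 6.8 + 0.4 + 1.2 + 3.9 + 3.4) / 8 = 3.1875%
Σ(R_i − R̄_i)(R_m − R̄_m) = 67.4375  ⇒  Cov = 67.4375 / 8 = 8.4297
Σ(R_m − R̄_m)² = 88.3888  ⇒  Var(R_m) = 88.3888 / 8 = 11.0486
β = Cov / Var(R_m) = 8.4297 / 11.0486 = 0.7630
MRP = 10.2% − 3.2% = 7.00%
E(R) = R_f + β × MRP = 3.2% + 0.7630 × 7.0% = 8.54%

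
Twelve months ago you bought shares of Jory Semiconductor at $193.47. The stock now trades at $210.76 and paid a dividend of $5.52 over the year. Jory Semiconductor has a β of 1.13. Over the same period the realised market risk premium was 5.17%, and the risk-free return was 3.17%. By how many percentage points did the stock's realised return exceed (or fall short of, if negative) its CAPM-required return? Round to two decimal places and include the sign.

+2.78%

Realised HPR = (P1 + D1 − P0) / P0 = (210.76 + 5.52 − 193.47) / 193.47 = 22.81 / 193.47 = 11.7899%
CAPM required = R_f + β·MRP = 3.17% + 1.13 × 5.17% = 9.0121%
α = realised − required = 11.7899% − 9.0121% = +2.78%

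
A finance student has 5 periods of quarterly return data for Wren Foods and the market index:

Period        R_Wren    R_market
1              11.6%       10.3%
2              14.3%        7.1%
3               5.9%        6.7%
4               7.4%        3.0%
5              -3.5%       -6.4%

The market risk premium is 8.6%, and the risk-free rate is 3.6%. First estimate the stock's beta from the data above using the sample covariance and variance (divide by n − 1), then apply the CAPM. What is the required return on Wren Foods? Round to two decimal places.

11.77%

Mean R_i = (11.6 + 14.3 + 5.9 + 7.4 − 3.5) / 5 = 7.1400%
Mean R_m = (10.3 + 7.1 + 6.7 + 3.0 − 6.4) / 5 = 4.1400%
Σ(R_i − R̄_i)(R_m − R̄_m) = 157.3420  ⇒  Cov = 157.3420 / 4 = 39.3355
Σ(R_m − R̄_m)² = 165.6520  ⇒  Var(R_m) = 165.6520 / 4 = 41.4130
β = Cov / Var(R_m) = 39.3355 / 41.4130 = 0.9498
E(R) = R_f + β × MRP = 3.6% + 0.9498 × 8.6% = 11.77%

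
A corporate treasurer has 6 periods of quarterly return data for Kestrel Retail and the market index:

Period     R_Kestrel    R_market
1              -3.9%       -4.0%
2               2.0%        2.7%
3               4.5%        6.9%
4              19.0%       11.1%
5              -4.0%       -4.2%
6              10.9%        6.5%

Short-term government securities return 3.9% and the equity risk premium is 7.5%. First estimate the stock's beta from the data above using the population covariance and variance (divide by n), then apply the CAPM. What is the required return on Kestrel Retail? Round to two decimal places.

13.97%

Mean R_i = (-3.9 + 2.0 + 4.5 + 19.0 − 4.0 + 10.9) / 6 = 4.7500%
Mean R_m = (-4.0 + 2.7 + 6.9 + 11.1 − 4.2 + 6.5) / 6 = 3.1667%
Σ(R_i − R̄_i)(R_m − R̄_m) = 260.3500  ⇒  Cov = 260.3500 / 6 = 43.3917
Σ(R_m − R̄_m)² = 193.8333  ⇒  Var(R_m) = 193.8333 / 6 = 32.3056
β = Cov / Var(R_m) = 43.3917 / 32.3056 = 1.3432
E(R) = R_f + β × MRP = 3.9% + 1.3432 × 7.5% = 13.97%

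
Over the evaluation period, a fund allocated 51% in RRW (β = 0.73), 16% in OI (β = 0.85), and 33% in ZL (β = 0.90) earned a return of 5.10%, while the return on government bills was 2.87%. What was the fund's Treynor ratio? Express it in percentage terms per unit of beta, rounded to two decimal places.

β_P = 0.51×0.73 + 0.16×0.85 + 0.33×0.90 = 0.8053
Treynor = (R_P − R_f) / β_P = (5.10% − 2.87%) / 0.8053 = 2.23% / 0.8053 = 2.77%

2.77%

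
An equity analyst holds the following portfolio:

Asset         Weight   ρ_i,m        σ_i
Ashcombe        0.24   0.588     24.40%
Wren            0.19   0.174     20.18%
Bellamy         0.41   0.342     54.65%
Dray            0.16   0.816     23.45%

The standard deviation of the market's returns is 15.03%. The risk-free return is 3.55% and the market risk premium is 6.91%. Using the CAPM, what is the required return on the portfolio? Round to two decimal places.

10.37%

β_Ashcombe = 0.588 × 24.40% / 15.03% = 0.9546
β_Wren = 0.174 × 20.18% / 15.03% = 0.2336
β_Bellamy = 0.342 × 54.65% / 15.03% = 1.2435
β_Dray = 0.816 × 23.45% / 15.03% = 1.2731
β_P = Σ w_i β_i = 0.24×0.9546 + 0.19×0.2336 + 0.41×1.2435 + 0.16×1.2731 = 0.9870
E(R_P) = R_f + β_P × MRP = 3.55% + 0.9870 × 6.91% = 10.37%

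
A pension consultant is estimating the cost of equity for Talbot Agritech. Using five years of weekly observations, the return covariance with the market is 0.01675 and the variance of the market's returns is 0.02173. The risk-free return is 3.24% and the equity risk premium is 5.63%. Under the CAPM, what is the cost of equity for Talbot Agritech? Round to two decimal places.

7.58%

β = Cov(R_i, R_m) / Var(R_m) = 0.01675 / 0.02173 = 0.7708
E(R) = R_f + β × MRP = 3.24% + 0.7708 × 5.63% = 7.58%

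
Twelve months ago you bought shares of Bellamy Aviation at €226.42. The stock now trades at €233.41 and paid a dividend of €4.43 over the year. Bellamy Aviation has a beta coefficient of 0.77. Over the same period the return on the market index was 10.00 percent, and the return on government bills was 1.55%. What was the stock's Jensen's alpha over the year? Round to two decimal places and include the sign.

-3.01%

Realised HPR = (P1 + D1 − P0) / P0 = (233.41 + 4.43 − 226.42) / 226.42 = 11.42 / 226.42 = 5.0437%
MRP = 10.00% − 1.55% = 8.45%
CAPM required = R_f + β·MRP = 1.55% + 0.77 × 8.45% = 8.0565%
α = realised − required = 5.0437% − 8.0565% = -3.01%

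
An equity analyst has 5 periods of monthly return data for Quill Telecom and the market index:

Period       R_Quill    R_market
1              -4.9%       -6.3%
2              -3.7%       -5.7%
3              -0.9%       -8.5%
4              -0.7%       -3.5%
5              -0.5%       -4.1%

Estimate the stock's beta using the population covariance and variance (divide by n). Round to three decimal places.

0.255

Mean R_i = (-4.9 − 3.7 − 0.9 − 0.7 − 0.5) / 5 = -2.1400%
Mean R_m = (-6.3 − 5.7 − 8.5 − 3.5 − 4.1) / 5 = -5.6200%
Σ(R_i − R̄_i)(R_m − R̄_m) = 3.9760  ⇒  Cov = 3.9760 / 5 = 0.7952
Σ(R_m − R̄_m)² = 15.5680  ⇒  Var(R_m) = 15.5680 / 5 = 3.1136
β = Cov / Var(R_m) = 0.7952 / 3.1136 = 0.2554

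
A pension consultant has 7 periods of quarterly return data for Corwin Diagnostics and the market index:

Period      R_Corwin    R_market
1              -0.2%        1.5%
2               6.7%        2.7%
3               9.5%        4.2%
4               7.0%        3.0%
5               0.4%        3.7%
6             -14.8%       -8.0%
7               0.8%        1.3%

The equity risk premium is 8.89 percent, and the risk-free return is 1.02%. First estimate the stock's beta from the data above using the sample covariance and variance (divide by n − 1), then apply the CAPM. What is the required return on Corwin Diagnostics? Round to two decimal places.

16.89%

Mean R_i = (-0.2 + 6.7 + 9.5 + 7.0 + 0.4 − 14.8 + 0.8) / 7 = 1.3429%
Mean R_m = (1.5 + 2.7 + 4.2 + 3.0 + 3.7 − 8.0 + 1.3) / 7 = 1.2000%
Σ(R_i − R̄_i)(R_m − R̄_m) = 188.3300  ⇒  Cov = 188.3300 / 6 = 31.3883
Σ(R_m − R̄_m)² = 105.4800  ⇒  Var(R_m) = 105.4800 / 6 = 17.5800
β = Cov / Var(R_m) = 31.3883 / 17.5800 = 1.7855
E(R) = R_f + β × MRP = 1.02% + 1.7855 × 8.89% = 16.89%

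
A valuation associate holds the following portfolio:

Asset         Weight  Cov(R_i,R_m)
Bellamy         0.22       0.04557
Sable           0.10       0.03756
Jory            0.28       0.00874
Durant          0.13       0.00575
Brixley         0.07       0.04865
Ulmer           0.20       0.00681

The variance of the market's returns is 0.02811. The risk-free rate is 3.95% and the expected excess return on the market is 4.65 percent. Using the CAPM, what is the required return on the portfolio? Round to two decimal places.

7.55%

β_Bellamy = 0.04557 / 0.02811 = 1.6211
β_Sable = 0.03756 / 0.02811 = 1.3362
β_Jory = 0.00874 / 0.02811 = 0.3109
β_Durant = 0.00575 / 0.02811 = 0.2046
β_Brixley = 0.04865 / 0.02811 = 1.7307
β_Ulmer = 0.00681 / 0.02811 = 0.2423
β_P = Σ w_i β_i = 0.22×1.6211 + 0.10×1.3362 + 0.28×0.3109 + 0.13×0.2046 + 0.07×1.7307 + 0.20×0.2423 = 0.7735
E(R_P) = R_f + β_P × MRP = 3.95% + 0.7735 × 4.65% = 7.55%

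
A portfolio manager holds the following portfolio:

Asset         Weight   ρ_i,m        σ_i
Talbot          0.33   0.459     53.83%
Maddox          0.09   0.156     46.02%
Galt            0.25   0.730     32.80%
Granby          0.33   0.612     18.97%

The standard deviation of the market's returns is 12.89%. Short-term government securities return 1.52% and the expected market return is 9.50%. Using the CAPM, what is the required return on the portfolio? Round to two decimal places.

β_Talbot = 0.459 × 53.83% / 12.89% = 1.9168
β_Maddox = 0.156 × 46.02% / 12.89% = 0.5570
β_Galt = 0.730 × 32.80% / 12.89% = 1.8576
β_Granby = 0.612 × 18.97% / 12.89% = 0.9007
β_P = Σ w_i β_i = 0.33×1.9168 + 0.09×0.5570 + 0.25×1.8576 + 0.33×0.9007 = 1.4443
MRP = 9.50% − 1.52% = 7.98%
E(R_P) = R_f + β_P × MRP = 1.52% + 1.4443 × 7.98% = 13.05%

13.05%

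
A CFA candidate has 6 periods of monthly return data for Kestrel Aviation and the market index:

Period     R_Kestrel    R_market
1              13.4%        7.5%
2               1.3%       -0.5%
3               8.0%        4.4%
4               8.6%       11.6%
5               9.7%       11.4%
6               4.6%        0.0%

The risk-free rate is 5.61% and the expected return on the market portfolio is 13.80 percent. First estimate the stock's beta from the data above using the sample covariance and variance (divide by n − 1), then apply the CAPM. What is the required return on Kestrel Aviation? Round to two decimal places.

10.41%

Mean R_i = (13.4 + 1.3 + 8.0 + 8.6 + 9.7 + 4.6) / 6 = 7.6000%
Mean R_m = (7.5 − 0.5 + 4.4 + 11.6 + 11.4 + 0.0) / 6 = 5.7333%
Σ(R_i − R̄_i)(R_m − R̄_m) = 83.9500  ⇒  Cov = 83.9500 / 5 = 16.7900
Σ(R_m − R̄_m)² = 143.1533  ⇒  Var(R_m) = 143.1533 / 5 = 28.6307
β = Cov / Var(R_m) = 16.7900 / 28.6307 = 0.5864
MRP = 13.80% − 5.61% = 8.19%
E(R) = R_f + β × MRP = 5.61% + 0.5864 × 8.19% = 10.41%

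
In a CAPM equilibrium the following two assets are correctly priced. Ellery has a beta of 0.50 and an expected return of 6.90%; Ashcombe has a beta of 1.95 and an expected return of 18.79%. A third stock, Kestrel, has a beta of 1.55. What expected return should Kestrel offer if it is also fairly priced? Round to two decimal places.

MRP (SML slope) = (18.79% − 6.90%) / (1.95 − 0.50) = 11.89% / 1.45 = 8.2000%
R_f (intercept) = 6.90% − 0.50 × 8.2000% = 2.8000%
E(R_Kestrel) = R_f + β × MRP = 2.8000% + 1.55 × 8.2000% = 15.51%

15.51%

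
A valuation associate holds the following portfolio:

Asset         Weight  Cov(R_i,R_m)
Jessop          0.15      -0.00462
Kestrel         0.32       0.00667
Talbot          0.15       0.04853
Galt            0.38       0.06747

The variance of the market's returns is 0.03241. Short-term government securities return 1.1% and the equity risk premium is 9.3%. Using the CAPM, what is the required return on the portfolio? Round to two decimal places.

10.96%

β_Jessop = -0.00462 / 0.03241 = -0.1425
β_Kestrel = 0.00667 / 0.03241 = 0.2058
β_Talbot = 0.04853 / 0.03241 = 1.4974
β_Galt = 0.06747 / 0.03241 = 2.0818
β_P = Σ w_i β_i = 0.15×-0.1425 + 0.32×0.2058 + 0.15×1.4974 + 0.38×2.0818 = 1.0602
E(R_P) = R_f + β_P × MRP = 1.1% + 1.0602 × 9.3% = 10.96%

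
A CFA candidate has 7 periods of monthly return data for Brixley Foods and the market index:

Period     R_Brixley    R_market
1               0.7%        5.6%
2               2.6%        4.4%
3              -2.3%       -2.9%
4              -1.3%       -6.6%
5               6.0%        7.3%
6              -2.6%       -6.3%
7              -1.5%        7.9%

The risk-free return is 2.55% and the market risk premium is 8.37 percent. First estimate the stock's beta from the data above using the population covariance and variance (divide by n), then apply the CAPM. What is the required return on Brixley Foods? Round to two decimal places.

Mean R_i = (0.7 + 2.6 − 2.3 − 1.3 + 6.0 − 2.6 − 1.5) / 7 = 0.2286%
Mean R_m = (5.6 + 4.4 − 2.9 − 6.6 + 7.3 − 6.3 + 7.9) / 7 = 1.3429%
Σ(R_i − R̄_i)(R_m − R̄_m) = 76.7914  ⇒  Cov = 76.7914 / 7 = 10.9702
Σ(R_m − R̄_m)² = 245.4571  ⇒  Var(R_m) = 245.4571 / 7 = 35.0653
β = Cov / Var(R_m) = 10.9702 / 35.0653 = 0.3129
E(R) = R_f + β × MRP = 2.55% + 0.3129 × 8.37% = 5.17%

5.17%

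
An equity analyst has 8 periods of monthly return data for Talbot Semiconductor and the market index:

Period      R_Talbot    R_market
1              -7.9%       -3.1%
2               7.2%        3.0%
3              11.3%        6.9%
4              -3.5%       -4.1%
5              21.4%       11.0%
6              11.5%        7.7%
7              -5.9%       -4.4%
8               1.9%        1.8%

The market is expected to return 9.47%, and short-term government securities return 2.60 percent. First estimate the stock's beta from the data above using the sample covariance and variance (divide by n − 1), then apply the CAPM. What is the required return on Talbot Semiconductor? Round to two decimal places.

14.17%

Mean R_i = (-7.9 + 7.2 + 11.3 − 3.5 + 21.4 + 11.5 − 5.9 + 1.9) / 8 = 4.5000%
Mean R_m = (-3.1 + 3.0 + 6.9 − 4.1 + 11.0 + 7.7 − 4.4 + 1.8) / 8 = 2.3500%
Σ(R_i − R̄_i)(R_m − R̄_m) = 407.1400  ⇒  Cov = 407.1400 / 7 = 58.1629
Σ(R_m − R̄_m)² = 241.7400  ⇒  Var(R_m) = 241.7400 / 7 = 34.5343
β = Cov / Var(R_m) = 58.1629 / 34.5343 = 1.6842
MRP = 9.47% − 2.60% = 6.87%
E(R) = R_f + β × MRP = 2.60% + 1.6842 × 6.87% = 14.17%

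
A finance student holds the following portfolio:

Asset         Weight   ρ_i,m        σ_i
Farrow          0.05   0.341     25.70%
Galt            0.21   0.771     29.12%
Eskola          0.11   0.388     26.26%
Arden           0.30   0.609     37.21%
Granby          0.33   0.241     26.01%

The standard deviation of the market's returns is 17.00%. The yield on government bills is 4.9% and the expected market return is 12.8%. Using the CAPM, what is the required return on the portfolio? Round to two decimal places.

β_Farrow = 0.341 × 25.70% / 17.00% = 0.5155
β_Galt = 0.771 × 29.12% / 17.00% = 1.3207
β_Eskola = 0.388 × 26.26% / 17.00% = 0.5993
β_Arden = 0.609 × 37.21% / 17.00% = 1.3330
β_Granby = 0.241 × 26.01% / 17.00% = 0.3687
β_P = Σ w_i β_i = 0.05×0.5155 + 0.21×1.3207 + 0.11×0.5993 + 0.30×1.3330 + 0.33×0.3687 = 0.8906
MRP = 12.8% − 4.9% = 7.90%
E(R_P) = R_f + β_P × MRP = 4.9% + 0.8906 × 7.9% = 11.94%

11.94%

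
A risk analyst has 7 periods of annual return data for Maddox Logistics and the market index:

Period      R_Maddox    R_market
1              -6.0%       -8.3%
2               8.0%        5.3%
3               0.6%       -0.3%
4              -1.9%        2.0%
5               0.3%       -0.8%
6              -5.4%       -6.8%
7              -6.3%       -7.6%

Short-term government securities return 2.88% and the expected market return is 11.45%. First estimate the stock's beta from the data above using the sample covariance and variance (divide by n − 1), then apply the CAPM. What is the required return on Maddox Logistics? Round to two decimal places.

Mean R_i = (-6.0 + 8.0 + 0.6 − 1.9 + 0.3 − 5.4 − 6.3) / 7 = -1.5286%
Mean R_m = (-8.3 + 5.3 − 0.3 + 2.0 − 0.8 − 6.8 − 7.6) / 7 = -2.3571%
Σ(R_i − R̄_i)(R_m − R̄_m) = 147.3586  ⇒  Cov = 147.3586 / 6 = 24.5598
Σ(R_m − R̄_m)² = 166.8171  ⇒  Var(R_m) = 166.8171 / 6 = 27.8029
β = Cov / Var(R_m) = 24.5598 / 27.8029 = 0.8834
MRP = 11.45% − 2.88% = 8.57%
E(R) = R_f + β × MRP = 2.88% + 0.8834 × 8.57% = 10.45%

10.45%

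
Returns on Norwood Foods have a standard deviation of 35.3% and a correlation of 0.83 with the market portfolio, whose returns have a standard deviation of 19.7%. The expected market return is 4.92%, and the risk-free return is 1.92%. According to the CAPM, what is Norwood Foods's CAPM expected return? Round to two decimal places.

β = ρ × σ_i / σ_m = 0.83 × 35.3% / 19.7% = 1.4873
MRP = 4.92% − 1.92% = 3.00%
E(R) = 1.92% + 1.4873 × 3.00% = 6.38%

6.38%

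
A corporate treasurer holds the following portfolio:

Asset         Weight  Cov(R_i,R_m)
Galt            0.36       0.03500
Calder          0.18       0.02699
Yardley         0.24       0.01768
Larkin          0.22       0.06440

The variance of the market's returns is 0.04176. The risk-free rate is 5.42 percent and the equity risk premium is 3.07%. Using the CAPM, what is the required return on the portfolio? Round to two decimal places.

β_Galt = 0.03500 / 0.04176 = 0.8381
β_Calder = 0.02699 / 0.04176 = 0.6463
β_Yardley = 0.01768 / 0.04176 = 0.4234
β_Larkin = 0.06440 / 0.04176 = 1.5421
β_P = Σ w_i β_i = 0.36×0.8381 + 0.18×0.6463 + 0.24×0.4234 + 0.22×1.5421 = 0.8589
E(R_P) = R_f + β_P × MRP = 5.42% + 0.8589 × 3.07% = 8.06%

8.06%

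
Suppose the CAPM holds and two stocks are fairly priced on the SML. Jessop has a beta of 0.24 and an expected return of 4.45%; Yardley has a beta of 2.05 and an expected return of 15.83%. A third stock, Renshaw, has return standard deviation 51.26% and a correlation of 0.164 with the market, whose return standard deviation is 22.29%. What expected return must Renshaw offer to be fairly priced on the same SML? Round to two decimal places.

5.31%

MRP = (15.83% − 4.45%) / (2.05 − 0.24) = 6.2873%
R_f = 4.45% − 0.24 × 6.2873% = 2.9410%
β_Renshaw = ρ·σ_i/σ_m = 0.164 × 51.26 / 22.29 = 0.3771
E(R_Renshaw) = R_f + β × MRP = 2.9410% + 0.3771 × 6.2873% = 5.31%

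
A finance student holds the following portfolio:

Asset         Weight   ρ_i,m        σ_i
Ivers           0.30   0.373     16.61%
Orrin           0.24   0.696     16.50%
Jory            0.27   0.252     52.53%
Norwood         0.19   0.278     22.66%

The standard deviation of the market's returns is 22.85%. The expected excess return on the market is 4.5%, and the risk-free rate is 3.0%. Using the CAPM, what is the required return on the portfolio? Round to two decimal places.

4.85%

β_Ivers = 0.373 × 16.61% / 22.85% = 0.2711
β_Orrin = 0.696 × 16.50% / 22.85% = 0.5026
β_Jory = 0.252 × 52.53% / 22.85% = 0.5793
β_Norwood = 0.278 × 22.66% / 22.85% = 0.2757
β_P = Σ w_i β_i = 0.30×0.2711 + 0.24×0.5026 + 0.27×0.5793 + 0.19×0.2757 = 0.4107
E(R_P) = R_f + β_P × MRP = 3.0% + 0.4107 × 4.5% = 4.85%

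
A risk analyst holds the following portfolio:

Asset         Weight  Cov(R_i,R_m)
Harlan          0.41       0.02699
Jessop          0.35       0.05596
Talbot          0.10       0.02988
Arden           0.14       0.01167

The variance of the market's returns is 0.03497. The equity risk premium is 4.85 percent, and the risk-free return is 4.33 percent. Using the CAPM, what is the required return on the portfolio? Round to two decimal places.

β_Harlan = 0.02699 / 0.03497 = 0.7718
β_Jessop = 0.05596 / 0.03497 = 1.6002
β_Talbot = 0.02988 / 0.03497 = 0.8544
β_Arden = 0.01167 / 0.03497 = 0.3337
β_P = Σ w_i β_i = 0.41×0.7718 + 0.35×1.6002 + 0.10×0.8544 + 0.14×0.3337 = 1.0087
E(R_P) = R_f + β_P × MRP = 4.33% + 1.0087 × 4.85% = 9.22%

9.22%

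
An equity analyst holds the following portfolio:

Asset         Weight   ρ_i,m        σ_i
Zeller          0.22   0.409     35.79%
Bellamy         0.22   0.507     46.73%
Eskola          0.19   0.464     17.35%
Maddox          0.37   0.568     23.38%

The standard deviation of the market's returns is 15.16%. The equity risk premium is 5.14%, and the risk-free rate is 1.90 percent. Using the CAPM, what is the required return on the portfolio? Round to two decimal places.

β_Zeller = 0.409 × 35.79% / 15.16% = 0.9656
β_Bellamy = 0.507 × 46.73% / 15.16% = 1.5628
β_Eskola = 0.464 × 17.35% / 15.16% = 0.5310
β_Maddox = 0.568 × 23.38% / 15.16% = 0.8760
β_P = Σ w_i β_i = 0.22×0.9656 + 0.22×1.5628 + 0.19×0.5310 + 0.37×0.8760 = 0.9813
E(R_P) = R_f + β_P × MRP = 1.90% + 0.9813 × 5.14% = 6.94%

6.94%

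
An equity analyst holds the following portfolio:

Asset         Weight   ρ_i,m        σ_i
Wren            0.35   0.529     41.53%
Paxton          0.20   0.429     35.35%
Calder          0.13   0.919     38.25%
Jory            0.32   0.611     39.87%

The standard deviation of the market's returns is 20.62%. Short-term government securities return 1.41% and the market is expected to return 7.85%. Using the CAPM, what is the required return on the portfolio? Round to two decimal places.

8.62%

β_Wren = 0.529 × 41.53% / 20.62% = 1.0654
β_Paxton = 0.429 × 35.35% / 20.62% = 0.7355
β_Calder = 0.919 × 38.25% / 20.62% = 1.7047
β_Jory = 0.611 × 39.87% / 20.62% = 1.1814
β_P = Σ w_i β_i = 0.35×1.0654 + 0.20×0.7355 + 0.13×1.7047 + 0.32×1.1814 = 1.1196
MRP = 7.85% − 1.41% = 6.44%
E(R_P) = R_f + β_P × MRP = 1.41% + 1.1196 × 6.44% = 8.62%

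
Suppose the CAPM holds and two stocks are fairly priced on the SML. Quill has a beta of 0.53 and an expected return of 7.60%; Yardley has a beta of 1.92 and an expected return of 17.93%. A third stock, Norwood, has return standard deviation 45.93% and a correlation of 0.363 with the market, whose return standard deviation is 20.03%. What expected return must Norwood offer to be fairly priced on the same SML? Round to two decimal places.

MRP = (17.93% − 7.60%) / (1.92 − 0.53) = 7.4317%
R_f = 7.60% − 0.53 × 7.4317% = 3.6612%
β_Norwood = ρ·σ_i/σ_m = 0.363 × 45.93 / 20.03 = 0.8324
E(R_Norwood) = R_f + β × MRP = 3.6612% + 0.8324 × 7.4317% = 9.85%

9.85%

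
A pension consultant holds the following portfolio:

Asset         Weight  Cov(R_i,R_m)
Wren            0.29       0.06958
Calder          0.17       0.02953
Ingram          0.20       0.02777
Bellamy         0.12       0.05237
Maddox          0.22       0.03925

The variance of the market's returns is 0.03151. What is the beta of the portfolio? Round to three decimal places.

1.449

β_Wren = 0.06958 / 0.03151 = 2.2082
β_Calder = 0.02953 / 0.03151 = 0.9372
β_Ingram = 0.02777 / 0.03151 = 0.8813
β_Bellamy = 0.05237 / 0.03151 = 1.6620
β_Maddox = 0.03925 / 0.03151 = 1.2456
β_P = Σ w_i β_i = 0.29×2.2082 + 0.17×0.9372 + 0.20×0.8813 + 0.12×1.6620 + 0.22×1.2456 = 1.4494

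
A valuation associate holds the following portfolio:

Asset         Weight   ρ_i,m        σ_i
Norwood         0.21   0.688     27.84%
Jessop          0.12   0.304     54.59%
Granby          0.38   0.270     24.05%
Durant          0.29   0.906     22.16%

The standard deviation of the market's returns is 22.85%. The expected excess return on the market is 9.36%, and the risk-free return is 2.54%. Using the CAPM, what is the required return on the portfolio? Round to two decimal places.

β_Norwood = 0.688 × 27.84% / 22.85% = 0.8382
β_Jessop = 0.304 × 54.59% / 22.85% = 0.7263
β_Granby = 0.270 × 24.05% / 22.85% = 0.2842
β_Durant = 0.906 × 22.16% / 22.85% = 0.8786
β_P = Σ w_i β_i = 0.21×0.8382 + 0.12×0.7263 + 0.38×0.2842 + 0.29×0.8786 = 0.6260
E(R_P) = R_f + β_P × MRP = 2.54% + 0.6260 × 9.36% = 8.40%

8.40%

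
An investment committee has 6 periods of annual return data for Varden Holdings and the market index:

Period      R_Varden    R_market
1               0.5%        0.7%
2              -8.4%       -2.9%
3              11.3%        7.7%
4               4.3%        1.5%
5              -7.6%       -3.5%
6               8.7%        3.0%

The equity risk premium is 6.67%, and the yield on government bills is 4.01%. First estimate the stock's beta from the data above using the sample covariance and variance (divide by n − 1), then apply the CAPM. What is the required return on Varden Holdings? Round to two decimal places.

Mean R_i = (0.5 − 8.4 + 11.3 + 4.3 − 7.6 + 8.7) / 6 = 1.4667%
Mean R_m = (0.7 − 2.9 + 7.7 + 1.5 − 3.5 + 3.0) / 6 = 1.0833%
Σ(R_i − R̄_i)(R_m − R̄_m) = 161.3367  ⇒  Cov = 161.3367 / 5 = 32.2673
Σ(R_m − R̄_m)² = 84.6483  ⇒  Var(R_m) = 84.6483 / 5 = 16.9297
β = Cov / Var(R_m) = 32.2673 / 16.9297 = 1.9060
E(R) = R_f + β × MRP = 4.01% + 1.9060 × 6.67% = 16.72%

16.72%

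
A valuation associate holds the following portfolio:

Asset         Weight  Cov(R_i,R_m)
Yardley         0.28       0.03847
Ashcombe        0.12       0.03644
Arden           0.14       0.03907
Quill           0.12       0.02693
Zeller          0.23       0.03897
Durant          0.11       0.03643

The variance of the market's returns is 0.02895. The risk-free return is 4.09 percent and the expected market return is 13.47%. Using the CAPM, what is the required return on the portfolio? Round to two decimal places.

16.02%

β_Yardley = 0.03847 / 0.02895 = 1.3288
β_Ashcombe = 0.03644 / 0.02895 = 1.2587
β_Arden = 0.03907 / 0.02895 = 1.3496
β_Quill = 0.02693 / 0.02895 = 0.9302
β_Zeller = 0.03897 / 0.02895 = 1.3461
β_Durant = 0.03643 / 0.02895 = 1.2584
β_P = Σ w_i β_i = 0.28×1.3288 + 0.12×1.2587 + 0.14×1.3496 + 0.12×0.9302 + 0.23×1.3461 + 0.11×1.2584 = 1.2717
MRP = 13.47% − 4.09% = 9.38%
E(R_P) = R_f + β_P × MRP = 4.09% + 1.2717 × 9.38% = 16.02%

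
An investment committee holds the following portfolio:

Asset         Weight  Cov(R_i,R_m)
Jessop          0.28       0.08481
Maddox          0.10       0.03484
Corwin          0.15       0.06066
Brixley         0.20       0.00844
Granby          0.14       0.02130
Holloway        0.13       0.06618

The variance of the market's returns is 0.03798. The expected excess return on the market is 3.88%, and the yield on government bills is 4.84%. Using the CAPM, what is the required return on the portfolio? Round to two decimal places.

β_Jessop = 0.08481 / 0.03798 = 2.2330
β_Maddox = 0.03484 / 0.03798 = 0.9173
β_Corwin = 0.06066 / 0.03798 = 1.5972
β_Brixley = 0.00844 / 0.03798 = 0.2222
β_Granby = 0.02130 / 0.03798 = 0.5608
β_Holloway = 0.06618 / 0.03798 = 1.7425
β_P = Σ w_i β_i = 0.28×2.2330 + 0.10×0.9173 + 0.15×1.5972 + 0.20×0.2222 + 0.14×0.5608 + 0.13×1.7425 = 1.3060
E(R_P) = R_f + β_P × MRP = 4.84% + 1.3060 × 3.88% = 9.91%

9.91%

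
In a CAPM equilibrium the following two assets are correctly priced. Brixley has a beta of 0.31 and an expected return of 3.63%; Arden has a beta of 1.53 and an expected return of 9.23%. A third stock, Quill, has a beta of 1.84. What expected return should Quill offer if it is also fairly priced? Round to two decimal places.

10.65%

MRP (SML slope) = (9.23% − 3.63%) / (1.53 − 0.31) = 5.60% / 1.22 = 4.5902%
R_f (intercept) = 3.63% − 0.31 × 4.5902% = 2.2070%
E(R_Quill) = R_f + β × MRP = 2.2070% + 1.84 × 4.5902% = 10.65%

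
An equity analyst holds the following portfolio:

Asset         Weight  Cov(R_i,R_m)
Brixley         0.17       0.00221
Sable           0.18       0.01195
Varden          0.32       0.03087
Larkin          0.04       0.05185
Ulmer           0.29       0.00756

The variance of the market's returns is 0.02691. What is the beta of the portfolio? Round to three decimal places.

0.620

β_Brixley = 0.00221 / 0.02691 = 0.0821
β_Sable = 0.01195 / 0.02691 = 0.4441
β_Varden = 0.03087 / 0.02691 = 1.1472
β_Larkin = 0.05185 / 0.02691 = 1.9268
β_Ulmer = 0.00756 / 0.02691 = 0.2809
β_P = Σ w_i β_i = 0.17×0.0821 + 0.18×0.4441 + 0.32×1.1472 + 0.04×1.9268 + 0.29×0.2809 = 0.6195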